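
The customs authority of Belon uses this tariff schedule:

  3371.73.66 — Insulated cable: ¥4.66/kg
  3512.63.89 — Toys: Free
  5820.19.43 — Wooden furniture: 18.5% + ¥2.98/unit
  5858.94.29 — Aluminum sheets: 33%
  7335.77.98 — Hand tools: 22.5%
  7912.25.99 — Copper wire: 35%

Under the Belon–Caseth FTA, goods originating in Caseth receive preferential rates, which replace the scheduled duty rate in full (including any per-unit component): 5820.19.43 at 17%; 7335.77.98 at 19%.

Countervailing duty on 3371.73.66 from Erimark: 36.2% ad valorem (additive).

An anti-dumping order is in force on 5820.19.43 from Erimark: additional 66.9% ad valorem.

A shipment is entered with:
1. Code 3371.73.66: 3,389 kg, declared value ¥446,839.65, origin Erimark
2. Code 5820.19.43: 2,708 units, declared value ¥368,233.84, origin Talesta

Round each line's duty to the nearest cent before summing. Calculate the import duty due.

Line 1 (3371.73.66, Erimark, 3,389 kg, ¥446,839.65):
Base rate for 3371.73.66 is ¥4.66/kg.
Additional duty on 3371.73.66 from Erimark: +36.2% ad valorem. Applied ad valorem rate = 36.2%.
Duty = ¥446,839.65 × 36.2% + 3,389 × ¥4.66 = ¥177,548.69.
Line 2 (5820.19.43, Talesta, 2,708 units, ¥368,233.84):
Base rate for 5820.19.43 is 18.5% + ¥2.98/unit.
5820.19.43 has an FTA preferential rate, but origin Talesta is not Caseth; base rate stands.
The additional-duty order on 5820.19.43 targets Erimark, not Talesta; it does not apply.
Duty = ¥368,233.84 × 18.5% + 2,708 × ¥2.98 = ¥76,193.10.
Total = ¥177,548.69 + ¥76,193.10 = ¥253,741.79.

¥253,741.79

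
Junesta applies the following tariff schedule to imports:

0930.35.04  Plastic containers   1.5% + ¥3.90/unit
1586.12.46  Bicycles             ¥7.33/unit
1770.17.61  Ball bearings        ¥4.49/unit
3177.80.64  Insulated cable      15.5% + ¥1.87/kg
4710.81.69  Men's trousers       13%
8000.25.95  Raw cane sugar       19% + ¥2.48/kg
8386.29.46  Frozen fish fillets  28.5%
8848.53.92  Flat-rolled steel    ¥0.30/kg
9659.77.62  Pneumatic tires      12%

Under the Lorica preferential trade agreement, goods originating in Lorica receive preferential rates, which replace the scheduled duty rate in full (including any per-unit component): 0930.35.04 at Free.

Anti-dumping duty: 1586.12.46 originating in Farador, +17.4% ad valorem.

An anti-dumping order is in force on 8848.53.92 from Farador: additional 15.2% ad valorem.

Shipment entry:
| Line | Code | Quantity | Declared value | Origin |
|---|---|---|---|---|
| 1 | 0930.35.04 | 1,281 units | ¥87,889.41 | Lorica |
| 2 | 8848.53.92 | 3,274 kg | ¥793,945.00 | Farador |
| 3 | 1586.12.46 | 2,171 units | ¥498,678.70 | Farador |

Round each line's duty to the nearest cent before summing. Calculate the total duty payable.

Line 1 (0930.35.04, Lorica, 1,281 units, ¥87,889.41):
Base rate for 0930.35.04 is 1.5% + ¥3.90/unit.
Origin Lorica qualifies under the Junesta–Lorica agreement and 0930.35.04 is covered: preferential rate Free applies instead.
Duty = ¥87,889.41 × 0% = ¥0.00.
Line 2 (8848.53.92, Farador, 3,274 kg, ¥793,945.00):
Base rate for 8848.53.92 is ¥0.30/kg.
Additional duty on 8848.53.92 from Farador: +15.2% ad valorem. Applied ad valorem rate = 15.2%.
Duty = ¥793,945.00 × 15.2% + 3,274 × ¥0.30 = ¥121,661.84.
Line 3 (1586.12.46, Farador, 2,171 units, ¥498,678.70):
Base rate for 1586.12.46 is ¥7.33/unit.
Additional duty on 1586.12.46 from Farador: +17.4% ad valorem. Applied ad valorem rate = 17.4%.
Duty = ¥498,678.70 × 17.4% + 2,171 × ¥7.33 = ¥102,683.52.
Total = ¥0.00 + ¥121,661.84 + ¥102,683.52 = ¥224,345.36.

¥224,345.36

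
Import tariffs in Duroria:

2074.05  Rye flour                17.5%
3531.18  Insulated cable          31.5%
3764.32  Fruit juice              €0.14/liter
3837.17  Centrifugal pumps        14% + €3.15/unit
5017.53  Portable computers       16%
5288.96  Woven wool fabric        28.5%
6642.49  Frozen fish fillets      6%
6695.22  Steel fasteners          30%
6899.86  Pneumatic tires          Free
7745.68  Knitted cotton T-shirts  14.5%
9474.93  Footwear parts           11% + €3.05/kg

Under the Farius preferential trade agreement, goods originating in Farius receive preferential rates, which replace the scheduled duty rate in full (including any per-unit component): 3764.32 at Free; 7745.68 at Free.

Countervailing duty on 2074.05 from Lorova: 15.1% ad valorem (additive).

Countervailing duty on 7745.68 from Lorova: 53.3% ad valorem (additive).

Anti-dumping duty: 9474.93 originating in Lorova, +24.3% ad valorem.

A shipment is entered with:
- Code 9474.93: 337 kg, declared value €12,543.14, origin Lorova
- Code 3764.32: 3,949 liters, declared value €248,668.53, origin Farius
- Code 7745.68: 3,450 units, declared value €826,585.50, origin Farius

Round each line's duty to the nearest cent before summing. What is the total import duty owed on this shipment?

€5,455.58

Line 1 (9474.93, Lorova, 337 kg, €12,543.14):
Base rate for 9474.93 is 11% + €3.05/kg.
Additional duty on 9474.93 from Lorova: +24.3%. Applied ad valorem rate: 11% + 24.3% = 35.3%.
Duty = €12,543.14 × 35.3% + 337 × €3.05 = €5,455.58.
Line 2 (3764.32, Farius, 3,949 liters, €248,668.53):
Base rate for 3764.32 is €0.14/liter.
Origin Farius qualifies under the Duroria–Farius agreement and 3764.32 is covered: preferential rate Free applies instead.
Duty = €248,668.53 × 0% = €0.00.
Line 3 (7745.68, Farius, 3,450 units, €826,585.50):
Base rate for 7745.68 is 14.5%.
Origin Farius qualifies under the Duroria–Farius agreement and 7745.68 is covered: preferential rate Free applies instead.
The additional-duty order on 7745.68 targets Lorova, not Farius; it does not apply.
Duty = €826,585.50 × 0% = €0.00.
Total = €5,455.58 + €0.00 + €0.00 = €5,455.58.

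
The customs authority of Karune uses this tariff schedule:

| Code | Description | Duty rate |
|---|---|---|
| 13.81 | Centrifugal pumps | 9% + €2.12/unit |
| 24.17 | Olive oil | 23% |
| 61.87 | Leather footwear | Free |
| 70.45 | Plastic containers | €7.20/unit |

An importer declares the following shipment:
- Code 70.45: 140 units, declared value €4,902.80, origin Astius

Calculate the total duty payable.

Line 1 (70.45, Astius, 140 units, €4,902.80):
Base rate for 70.45 is €7.20/unit.
Duty = 140 × €7.20 = €1,008.00.

€1,008.00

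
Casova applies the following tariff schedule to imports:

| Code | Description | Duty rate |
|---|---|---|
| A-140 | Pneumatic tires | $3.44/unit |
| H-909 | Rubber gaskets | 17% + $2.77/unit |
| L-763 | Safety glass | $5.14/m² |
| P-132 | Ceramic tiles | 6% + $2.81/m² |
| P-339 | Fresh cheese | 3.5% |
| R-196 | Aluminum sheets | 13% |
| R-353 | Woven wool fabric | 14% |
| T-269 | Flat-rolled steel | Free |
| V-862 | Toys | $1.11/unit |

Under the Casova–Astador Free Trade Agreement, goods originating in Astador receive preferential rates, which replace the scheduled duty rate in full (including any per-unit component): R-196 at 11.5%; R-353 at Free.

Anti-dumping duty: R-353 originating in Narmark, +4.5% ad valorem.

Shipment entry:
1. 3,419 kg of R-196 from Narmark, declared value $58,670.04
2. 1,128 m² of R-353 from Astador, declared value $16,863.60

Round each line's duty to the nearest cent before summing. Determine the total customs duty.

Line 1 (R-196, Narmark, 3,419 kg, $58,670.04):
Base rate for R-196 is 13%.
R-196 has an FTA preferential rate, but origin Narmark is not Astador; base rate stands.
Duty = $58,670.04 × 13% = $7,627.11.
Line 2 (R-353, Astador, 1,128 m², $16,863.60):
Base rate for R-353 is 14%.
Origin Astador qualifies under the Casova–Astador agreement and R-353 is covered: preferential rate Free applies instead.
The additional-duty order on R-353 targets Narmark, not Astador; it does not apply.
Duty = $16,863.60 × 0% = $0.00.
Total = $7,627.11 + $0.00 = $7,627.11.

$7,627.11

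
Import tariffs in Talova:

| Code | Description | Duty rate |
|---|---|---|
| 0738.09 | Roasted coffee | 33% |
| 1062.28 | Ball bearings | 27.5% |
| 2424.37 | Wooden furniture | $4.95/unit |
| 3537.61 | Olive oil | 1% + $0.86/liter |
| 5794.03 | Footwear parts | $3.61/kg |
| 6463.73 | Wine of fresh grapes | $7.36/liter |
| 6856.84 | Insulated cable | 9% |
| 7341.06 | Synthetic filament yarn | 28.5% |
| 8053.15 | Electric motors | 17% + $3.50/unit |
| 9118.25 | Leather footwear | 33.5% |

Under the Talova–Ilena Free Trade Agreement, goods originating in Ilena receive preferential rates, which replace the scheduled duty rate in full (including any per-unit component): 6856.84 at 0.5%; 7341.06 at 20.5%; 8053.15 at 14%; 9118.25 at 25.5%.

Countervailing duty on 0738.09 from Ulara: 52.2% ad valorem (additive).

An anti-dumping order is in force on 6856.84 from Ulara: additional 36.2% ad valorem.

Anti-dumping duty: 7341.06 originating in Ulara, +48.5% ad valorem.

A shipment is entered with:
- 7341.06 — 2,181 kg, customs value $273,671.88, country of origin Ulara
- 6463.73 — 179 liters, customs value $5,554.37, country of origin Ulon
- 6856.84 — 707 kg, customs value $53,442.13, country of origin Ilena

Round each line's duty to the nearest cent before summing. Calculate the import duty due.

$212,312.00

Line 1 (7341.06, Ulara, 2,181 kg, $273,671.88):
Base rate for 7341.06 is 28.5%.
7341.06 has an FTA preferential rate, but origin Ulara is not Ilena; base rate stands.
Additional duty on 7341.06 from Ulara: +48.5%. Applied ad valorem rate: 28.5% + 48.5% = 77%.
Duty = $273,671.88 × 77% = $210,727.35.
Line 2 (6463.73, Ulon, 179 liters, $5,554.37):
Base rate for 6463.73 is $7.36/liter.
Duty = 179 × $7.36 = $1,317.44.
Line 3 (6856.84, Ilena, 707 kg, $53,442.13):
Base rate for 6856.84 is 9%.
Origin Ilena qualifies under the Talova–Ilena agreement and 6856.84 is covered: preferential rate 0.5% applies instead.
The additional-duty order on 6856.84 targets Ulara, not Ilena; it does not apply.
Duty = $53,442.13 × 0.5% = $267.21.
Total = $210,727.35 + $1,317.44 + $267.21 = $212,312.00.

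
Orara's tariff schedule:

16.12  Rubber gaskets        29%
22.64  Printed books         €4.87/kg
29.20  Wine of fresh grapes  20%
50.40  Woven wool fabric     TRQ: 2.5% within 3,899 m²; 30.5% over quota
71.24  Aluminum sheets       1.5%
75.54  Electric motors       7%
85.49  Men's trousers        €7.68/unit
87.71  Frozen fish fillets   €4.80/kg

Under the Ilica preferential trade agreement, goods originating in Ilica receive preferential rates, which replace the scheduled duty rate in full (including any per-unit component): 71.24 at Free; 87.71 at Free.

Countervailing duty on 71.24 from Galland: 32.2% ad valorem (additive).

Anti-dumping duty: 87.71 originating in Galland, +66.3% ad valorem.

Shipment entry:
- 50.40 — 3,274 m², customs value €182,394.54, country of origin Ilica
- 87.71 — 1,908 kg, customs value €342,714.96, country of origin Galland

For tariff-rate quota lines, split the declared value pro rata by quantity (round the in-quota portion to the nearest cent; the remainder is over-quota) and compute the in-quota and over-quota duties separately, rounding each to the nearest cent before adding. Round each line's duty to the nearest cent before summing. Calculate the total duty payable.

Line 1 (50.40, Ilica, 3,274 m², €182,394.54):
Code 50.40 is under a tariff-rate quota (threshold 3,899 m²). Quantity 3,274 m² is within the quota, so the in-quota rate 2.5% applies to the full value.
Duty = €182,394.54 × 2.5% = €4,559.86.
Line 2 (87.71, Galland, 1,908 kg, €342,714.96):
Base rate for 87.71 is €4.80/kg.
87.71 has an FTA preferential rate, but origin Galland is not Ilica; base rate stands.
Additional duty on 87.71 from Galland: +66.3% ad valorem. Applied ad valorem rate = 66.3%.
Duty = €342,714.96 × 66.3% + 1,908 × €4.80 = €236,378.42.
Total = €4,559.86 + €236,378.42 = €240,938.28.

€240,938.28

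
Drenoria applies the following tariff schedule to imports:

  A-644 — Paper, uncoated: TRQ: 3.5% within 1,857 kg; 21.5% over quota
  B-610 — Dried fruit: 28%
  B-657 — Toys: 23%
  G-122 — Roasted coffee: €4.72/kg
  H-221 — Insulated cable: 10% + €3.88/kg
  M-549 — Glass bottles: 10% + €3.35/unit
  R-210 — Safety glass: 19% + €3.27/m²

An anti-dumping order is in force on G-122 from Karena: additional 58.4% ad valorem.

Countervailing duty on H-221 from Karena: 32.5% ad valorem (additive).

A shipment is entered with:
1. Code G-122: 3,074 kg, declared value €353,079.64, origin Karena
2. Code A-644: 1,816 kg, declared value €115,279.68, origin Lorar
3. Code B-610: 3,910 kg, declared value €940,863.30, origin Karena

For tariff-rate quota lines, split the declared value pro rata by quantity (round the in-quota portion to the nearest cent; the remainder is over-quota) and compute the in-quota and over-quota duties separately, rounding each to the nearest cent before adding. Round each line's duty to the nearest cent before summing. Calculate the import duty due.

Line 1 (G-122, Karena, 3,074 kg, €353,079.64):
Base rate for G-122 is €4.72/kg.
Additional duty on G-122 from Karena: +58.4% ad valorem. Applied ad valorem rate = 58.4%.
Duty = €353,079.64 × 58.4% + 3,074 × €4.72 = €220,707.79.
Line 2 (A-644, Lorar, 1,816 kg, €115,279.68):
Code A-644 is under a tariff-rate quota (threshold 1,857 kg). Quantity 1,816 kg is within the quota, so the in-quota rate 3.5% applies to the full value.
Duty = €115,279.68 × 3.5% = €4,034.79.
Line 3 (B-610, Karena, 3,910 kg, €940,863.30):
Base rate for B-610 is 28%.
Duty = €940,863.30 × 28% = €263,441.72.
Total = €220,707.79 + €4,034.79 + €263,441.72 = €488,184.30.

€488,184.30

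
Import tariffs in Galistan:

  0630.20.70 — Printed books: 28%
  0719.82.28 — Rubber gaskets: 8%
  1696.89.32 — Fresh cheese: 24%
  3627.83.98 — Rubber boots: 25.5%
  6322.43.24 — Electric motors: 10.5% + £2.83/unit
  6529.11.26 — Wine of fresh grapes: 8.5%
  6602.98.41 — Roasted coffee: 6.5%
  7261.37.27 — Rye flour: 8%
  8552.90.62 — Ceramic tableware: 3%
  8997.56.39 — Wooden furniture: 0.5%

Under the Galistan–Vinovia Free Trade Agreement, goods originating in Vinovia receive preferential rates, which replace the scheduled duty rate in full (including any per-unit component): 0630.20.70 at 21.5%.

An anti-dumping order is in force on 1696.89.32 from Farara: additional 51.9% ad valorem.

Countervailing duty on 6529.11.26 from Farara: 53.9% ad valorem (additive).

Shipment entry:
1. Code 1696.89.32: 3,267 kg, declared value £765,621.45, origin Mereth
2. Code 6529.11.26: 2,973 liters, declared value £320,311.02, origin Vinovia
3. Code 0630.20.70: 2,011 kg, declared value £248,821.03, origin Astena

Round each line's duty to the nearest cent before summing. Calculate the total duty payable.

Line 1 (1696.89.32, Mereth, 3,267 kg, £765,621.45):
Base rate for 1696.89.32 is 24%.
The additional-duty order on 1696.89.32 targets Farara, not Mereth; it does not apply.
Duty = £765,621.45 × 24% = £183,749.15.
Line 2 (6529.11.26, Vinovia, 2,973 liters, £320,311.02):
Base rate for 6529.11.26 is 8.5%.
Origin Vinovia is the FTA partner but 6529.11.26 is not on the preference list; base rate stands.
The additional-duty order on 6529.11.26 targets Farara, not Vinovia; it does not apply.
Duty = £320,311.02 × 8.5% = £27,226.44.
Line 3 (0630.20.70, Astena, 2,011 kg, £248,821.03):
Base rate for 0630.20.70 is 28%.
0630.20.70 has an FTA preferential rate, but origin Astena is not Vinovia; base rate stands.
Duty = £248,821.03 × 28% = £69,669.89.
Total = £183,749.15 + £27,226.44 + £69,669.89 = £280,645.48.

£280,645.48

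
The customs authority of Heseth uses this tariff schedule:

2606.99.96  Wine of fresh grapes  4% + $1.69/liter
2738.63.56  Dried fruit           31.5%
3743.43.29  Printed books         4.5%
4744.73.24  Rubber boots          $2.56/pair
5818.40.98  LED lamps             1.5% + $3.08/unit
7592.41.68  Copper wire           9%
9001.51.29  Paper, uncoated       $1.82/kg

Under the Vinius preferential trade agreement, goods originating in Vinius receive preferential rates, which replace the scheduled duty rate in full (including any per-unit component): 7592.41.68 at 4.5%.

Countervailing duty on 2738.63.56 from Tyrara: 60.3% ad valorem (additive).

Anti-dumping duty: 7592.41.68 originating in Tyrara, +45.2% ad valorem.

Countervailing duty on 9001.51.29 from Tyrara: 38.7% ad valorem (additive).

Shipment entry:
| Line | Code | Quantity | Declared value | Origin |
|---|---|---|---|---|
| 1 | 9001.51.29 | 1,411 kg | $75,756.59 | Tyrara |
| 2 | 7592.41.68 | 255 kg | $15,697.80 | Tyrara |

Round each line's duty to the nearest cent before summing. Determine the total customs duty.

Line 1 (9001.51.29, Tyrara, 1,411 kg, $75,756.59):
Base rate for 9001.51.29 is $1.82/kg.
Additional duty on 9001.51.29 from Tyrara: +38.7% ad valorem. Applied ad valorem rate = 38.7%.
Duty = $75,756.59 × 38.7% + 1,411 × $1.82 = $31,885.82.
Line 2 (7592.41.68, Tyrara, 255 kg, $15,697.80):
Base rate for 7592.41.68 is 9%.
7592.41.68 has an FTA preferential rate, but origin Tyrara is not Vinius; base rate stands.
Additional duty on 7592.41.68 from Tyrara: +45.2%. Applied ad valorem rate: 9% + 45.2% = 54.2%.
Duty = $15,697.80 × 54.2% = $8,508.21.
Total = $31,885.82 + $8,508.21 = $40,394.03.

$40,394.03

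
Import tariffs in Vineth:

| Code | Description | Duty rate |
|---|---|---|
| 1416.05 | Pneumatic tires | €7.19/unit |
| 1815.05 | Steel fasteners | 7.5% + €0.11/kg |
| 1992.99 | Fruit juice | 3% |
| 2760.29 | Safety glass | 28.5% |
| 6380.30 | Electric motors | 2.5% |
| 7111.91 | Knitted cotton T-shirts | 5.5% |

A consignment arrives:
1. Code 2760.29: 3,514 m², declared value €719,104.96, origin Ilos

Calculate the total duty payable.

Line 1 (2760.29, Ilos, 3,514 m², €719,104.96):
Base rate for 2760.29 is 28.5%.
Duty = €719,104.96 × 28.5% = €204,944.91.

€204,944.91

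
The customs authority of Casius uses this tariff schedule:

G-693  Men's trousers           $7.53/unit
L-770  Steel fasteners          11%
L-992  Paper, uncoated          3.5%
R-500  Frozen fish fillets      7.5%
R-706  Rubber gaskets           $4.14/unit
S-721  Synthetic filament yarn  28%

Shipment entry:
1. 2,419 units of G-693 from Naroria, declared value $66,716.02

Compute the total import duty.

$18,215.07

Line 1 (G-693, Naroria, 2,419 units, $66,716.02):
Base rate for G-693 is $7.53/unit.
Duty = 2,419 × $7.53 = $18,215.07.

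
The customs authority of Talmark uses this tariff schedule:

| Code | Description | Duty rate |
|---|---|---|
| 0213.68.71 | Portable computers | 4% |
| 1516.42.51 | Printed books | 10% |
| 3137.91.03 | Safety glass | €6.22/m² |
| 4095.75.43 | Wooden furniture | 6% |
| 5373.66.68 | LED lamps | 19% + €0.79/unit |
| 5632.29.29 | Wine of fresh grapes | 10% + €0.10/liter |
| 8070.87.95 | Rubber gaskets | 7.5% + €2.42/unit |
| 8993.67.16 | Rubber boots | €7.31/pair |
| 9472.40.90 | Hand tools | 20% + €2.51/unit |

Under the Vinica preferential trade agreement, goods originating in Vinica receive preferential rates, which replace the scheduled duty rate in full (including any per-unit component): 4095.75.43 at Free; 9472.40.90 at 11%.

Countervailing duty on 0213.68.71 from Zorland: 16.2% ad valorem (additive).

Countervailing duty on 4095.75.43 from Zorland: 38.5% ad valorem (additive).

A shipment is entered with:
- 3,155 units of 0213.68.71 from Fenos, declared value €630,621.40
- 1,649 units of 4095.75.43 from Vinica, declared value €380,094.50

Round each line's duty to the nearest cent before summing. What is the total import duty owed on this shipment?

€25,224.86

Line 1 (0213.68.71, Fenos, 3,155 units, €630,621.40):
Base rate for 0213.68.71 is 4%.
The additional-duty order on 0213.68.71 targets Zorland, not Fenos; it does not apply.
Duty = €630,621.40 × 4% = €25,224.86.
Line 2 (4095.75.43, Vinica, 1,649 units, €380,094.50):
Base rate for 4095.75.43 is 6%.
Origin Vinica qualifies under the Talmark–Vinica agreement and 4095.75.43 is covered: preferential rate Free applies instead.
The additional-duty order on 4095.75.43 targets Zorland, not Vinica; it does not apply.
Duty = €380,094.50 × 0% = €0.00.
Total = €25,224.86 + €0.00 = €25,224.86.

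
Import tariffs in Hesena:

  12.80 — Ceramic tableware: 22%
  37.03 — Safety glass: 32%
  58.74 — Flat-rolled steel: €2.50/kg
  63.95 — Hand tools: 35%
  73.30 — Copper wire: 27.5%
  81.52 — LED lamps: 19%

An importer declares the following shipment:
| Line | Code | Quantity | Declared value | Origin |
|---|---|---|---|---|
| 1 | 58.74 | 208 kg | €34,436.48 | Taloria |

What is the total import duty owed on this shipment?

€520.00

Line 1 (58.74, Taloria, 208 kg, €34,436.48):
Base rate for 58.74 is €2.50/kg.
Duty = 208 × €2.50 = €520.00.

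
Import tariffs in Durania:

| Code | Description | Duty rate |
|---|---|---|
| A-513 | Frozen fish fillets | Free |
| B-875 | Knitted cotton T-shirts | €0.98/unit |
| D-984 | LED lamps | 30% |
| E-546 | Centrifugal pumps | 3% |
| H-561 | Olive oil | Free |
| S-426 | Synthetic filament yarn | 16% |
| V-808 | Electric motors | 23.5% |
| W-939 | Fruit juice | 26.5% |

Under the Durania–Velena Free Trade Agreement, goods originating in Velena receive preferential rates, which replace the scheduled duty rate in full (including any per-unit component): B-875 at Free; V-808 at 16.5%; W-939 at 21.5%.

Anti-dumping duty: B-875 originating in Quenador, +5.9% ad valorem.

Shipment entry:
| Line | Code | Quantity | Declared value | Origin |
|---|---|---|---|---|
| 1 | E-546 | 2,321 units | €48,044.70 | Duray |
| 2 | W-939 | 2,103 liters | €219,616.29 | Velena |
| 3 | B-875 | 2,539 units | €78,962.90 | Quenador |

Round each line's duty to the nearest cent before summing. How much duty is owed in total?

€55,805.87

Line 1 (E-546, Duray, 2,321 units, €48,044.70):
Base rate for E-546 is 3%.
Duty = €48,044.70 × 3% = €1,441.34.
Line 2 (W-939, Velena, 2,103 liters, €219,616.29):
Base rate for W-939 is 26.5%.
Origin Velena qualifies under the Durania–Velena agreement and W-939 is covered: preferential rate 21.5% applies instead.
Duty = €219,616.29 × 21.5% = €47,217.50.
Line 3 (B-875, Quenador, 2,539 units, €78,962.90):
Base rate for B-875 is €0.98/unit.
B-875 has an FTA preferential rate, but origin Quenador is not Velena; base rate stands.
Additional duty on B-875 from Quenador: +5.9% ad valorem. Applied ad valorem rate = 5.9%.
Duty = €78,962.90 × 5.9% + 2,539 × €0.98 = €7,147.03.
Total = €1,441.34 + €47,217.50 + €7,147.03 = €55,805.87.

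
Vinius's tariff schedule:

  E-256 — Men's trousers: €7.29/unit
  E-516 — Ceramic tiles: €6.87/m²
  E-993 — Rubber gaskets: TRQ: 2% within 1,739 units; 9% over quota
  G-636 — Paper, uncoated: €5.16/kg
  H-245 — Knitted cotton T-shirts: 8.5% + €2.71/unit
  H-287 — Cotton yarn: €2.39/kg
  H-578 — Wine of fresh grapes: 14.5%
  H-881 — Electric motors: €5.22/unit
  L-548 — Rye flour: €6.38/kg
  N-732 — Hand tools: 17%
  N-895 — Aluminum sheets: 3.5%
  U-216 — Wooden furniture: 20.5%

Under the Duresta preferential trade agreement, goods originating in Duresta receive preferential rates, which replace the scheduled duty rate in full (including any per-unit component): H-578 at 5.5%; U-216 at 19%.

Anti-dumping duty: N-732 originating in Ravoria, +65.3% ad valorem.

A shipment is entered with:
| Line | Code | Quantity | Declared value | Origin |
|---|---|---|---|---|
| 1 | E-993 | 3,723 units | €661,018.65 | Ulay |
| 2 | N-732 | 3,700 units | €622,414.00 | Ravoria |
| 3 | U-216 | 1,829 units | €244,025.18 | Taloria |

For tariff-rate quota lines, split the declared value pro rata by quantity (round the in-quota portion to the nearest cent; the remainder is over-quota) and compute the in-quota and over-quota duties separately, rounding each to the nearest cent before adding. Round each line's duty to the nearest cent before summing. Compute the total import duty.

Line 1 (E-993, Ulay, 3,723 units, €661,018.65):
Code E-993 is under a tariff-rate quota (threshold 1,739 units). In-quota: 1,739 units at 2%; over-quota: 1,984 units at 9%.
Pro-rata value split: in-quota = €661,018.65 × 1,739/3,723 = €308,759.45; over-quota = €661,018.65 − €308,759.45 = €352,259.20.
In-quota duty = €308,759.45 × 2% = €6,175.19. Over-quota duty = €352,259.20 × 9% = €31,703.33.
Line duty = €6,175.19 + €31,703.33 = €37,878.52.
Line 2 (N-732, Ravoria, 3,700 units, €622,414.00):
Base rate for N-732 is 17%.
Additional duty on N-732 from Ravoria: +65.3%. Applied ad valorem rate: 17% + 65.3% = 82.3%.
Duty = €622,414.00 × 82.3% = €512,246.72.
Line 3 (U-216, Taloria, 1,829 units, €244,025.18):
Base rate for U-216 is 20.5%.
U-216 has an FTA preferential rate, but origin Taloria is not Duresta; base rate stands.
Duty = €244,025.18 × 20.5% = €50,025.16.
Total = €37,878.52 + €512,246.72 + €50,025.16 = €600,150.40.

€600,150.40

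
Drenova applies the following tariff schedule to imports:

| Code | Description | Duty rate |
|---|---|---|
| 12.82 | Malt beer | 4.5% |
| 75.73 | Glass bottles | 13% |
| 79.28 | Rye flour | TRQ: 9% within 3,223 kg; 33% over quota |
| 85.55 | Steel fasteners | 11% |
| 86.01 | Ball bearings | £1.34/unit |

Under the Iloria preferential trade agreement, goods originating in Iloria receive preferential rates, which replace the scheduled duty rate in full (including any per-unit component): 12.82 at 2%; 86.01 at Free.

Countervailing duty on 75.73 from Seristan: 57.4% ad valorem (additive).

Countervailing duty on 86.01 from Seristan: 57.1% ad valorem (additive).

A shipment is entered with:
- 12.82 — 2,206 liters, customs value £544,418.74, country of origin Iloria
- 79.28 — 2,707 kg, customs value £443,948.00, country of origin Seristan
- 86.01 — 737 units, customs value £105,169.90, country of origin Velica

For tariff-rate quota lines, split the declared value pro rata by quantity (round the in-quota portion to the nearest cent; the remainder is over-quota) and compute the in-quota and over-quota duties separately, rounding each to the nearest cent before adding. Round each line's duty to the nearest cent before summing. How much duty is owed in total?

£51,831.27

Line 1 (12.82, Iloria, 2,206 liters, £544,418.74):
Base rate for 12.82 is 4.5%.
Origin Iloria qualifies under the Drenova–Iloria agreement and 12.82 is covered: preferential rate 2% applies instead.
Duty = £544,418.74 × 2% = £10,888.37.
Line 2 (79.28, Seristan, 2,707 kg, £443,948.00):
Code 79.28 is under a tariff-rate quota (threshold 3,223 kg). Quantity 2,707 kg is within the quota, so the in-quota rate 9% applies to the full value.
Duty = £443,948.00 × 9% = £39,955.32.
Line 3 (86.01, Velica, 737 units, £105,169.90):
Base rate for 86.01 is £1.34/unit.
86.01 has an FTA preferential rate, but origin Velica is not Iloria; base rate stands.
The additional-duty order on 86.01 targets Seristan, not Velica; it does not apply.
Duty = 737 × £1.34 = £987.58.
Total = £10,888.37 + £39,955.32 + £987.58 = £51,831.27.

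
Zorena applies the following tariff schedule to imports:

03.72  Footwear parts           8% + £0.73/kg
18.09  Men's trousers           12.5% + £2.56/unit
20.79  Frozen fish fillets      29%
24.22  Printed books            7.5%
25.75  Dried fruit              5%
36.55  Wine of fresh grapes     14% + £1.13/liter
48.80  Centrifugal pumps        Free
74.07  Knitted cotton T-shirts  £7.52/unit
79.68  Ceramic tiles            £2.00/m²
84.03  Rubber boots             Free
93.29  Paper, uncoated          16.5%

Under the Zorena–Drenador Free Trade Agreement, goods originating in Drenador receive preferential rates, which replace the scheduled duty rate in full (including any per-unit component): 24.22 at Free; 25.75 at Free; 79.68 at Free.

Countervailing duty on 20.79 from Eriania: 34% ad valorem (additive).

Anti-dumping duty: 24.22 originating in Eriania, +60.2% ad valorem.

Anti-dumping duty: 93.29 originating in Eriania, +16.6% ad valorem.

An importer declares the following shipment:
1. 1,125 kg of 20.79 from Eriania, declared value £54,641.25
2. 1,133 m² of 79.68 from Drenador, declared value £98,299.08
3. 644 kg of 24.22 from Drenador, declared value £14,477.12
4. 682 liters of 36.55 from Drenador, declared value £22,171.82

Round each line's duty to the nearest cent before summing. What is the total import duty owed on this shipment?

£38,298.70

Line 1 (20.79, Eriania, 1,125 kg, £54,641.25):
Base rate for 20.79 is 29%.
Additional duty on 20.79 from Eriania: +34%. Applied ad valorem rate: 29% + 34% = 63%.
Duty = £54,641.25 × 63% = £34,423.99.
Line 2 (79.68, Drenador, 1,133 m², £98,299.08):
Base rate for 79.68 is £2.00/m².
Origin Drenador qualifies under the Zorena–Drenador agreement and 79.68 is covered: preferential rate Free applies instead.
Duty = £98,299.08 × 0% = £0.00.
Line 3 (24.22, Drenador, 644 kg, £14,477.12):
Base rate for 24.22 is 7.5%.
Origin Drenador qualifies under the Zorena–Drenador agreement and 24.22 is covered: preferential rate Free applies instead.
The additional-duty order on 24.22 targets Eriania, not Drenador; it does not apply.
Duty = £14,477.12 × 0% = £0.00.
Line 4 (36.55, Drenador, 682 liters, £22,171.82):
Base rate for 36.55 is 14% + £1.13/liter.
Origin Drenador is the FTA partner but 36.55 is not on the preference list; base rate stands.
Duty = £22,171.82 × 14% + 682 × £1.13 = £3,874.71.
Total = £34,423.99 + £0.00 + £0.00 + £3,874.71 = £38,298.70.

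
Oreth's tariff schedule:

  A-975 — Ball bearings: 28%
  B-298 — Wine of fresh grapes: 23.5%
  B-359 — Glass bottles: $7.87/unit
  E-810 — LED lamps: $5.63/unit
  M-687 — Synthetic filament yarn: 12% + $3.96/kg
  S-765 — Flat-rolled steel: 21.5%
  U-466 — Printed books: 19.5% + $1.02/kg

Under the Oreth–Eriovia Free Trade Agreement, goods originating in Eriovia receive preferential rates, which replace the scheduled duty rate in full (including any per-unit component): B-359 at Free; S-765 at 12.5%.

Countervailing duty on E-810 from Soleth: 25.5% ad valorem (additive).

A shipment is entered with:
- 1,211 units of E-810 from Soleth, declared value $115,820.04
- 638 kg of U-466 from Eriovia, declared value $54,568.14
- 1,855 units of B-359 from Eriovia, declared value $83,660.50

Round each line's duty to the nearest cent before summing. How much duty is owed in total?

Line 1 (E-810, Soleth, 1,211 units, $115,820.04):
Base rate for E-810 is $5.63/unit.
Additional duty on E-810 from Soleth: +25.5% ad valorem. Applied ad valorem rate = 25.5%.
Duty = $115,820.04 × 25.5% + 1,211 × $5.63 = $36,352.04.
Line 2 (U-466, Eriovia, 638 kg, $54,568.14):
Base rate for U-466 is 19.5% + $1.02/kg.
Origin Eriovia is the FTA partner but U-466 is not on the preference list; base rate stands.
Duty = $54,568.14 × 19.5% + 638 × $1.02 = $11,291.55.
Line 3 (B-359, Eriovia, 1,855 units, $83,660.50):
Base rate for B-359 is $7.87/unit.
Origin Eriovia qualifies under the Oreth–Eriovia agreement and B-359 is covered: preferential rate Free applies instead.
Duty = $83,660.50 × 0% = $0.00.
Total = $36,352.04 + $11,291.55 + $0.00 = $47,643.59.

$47,643.59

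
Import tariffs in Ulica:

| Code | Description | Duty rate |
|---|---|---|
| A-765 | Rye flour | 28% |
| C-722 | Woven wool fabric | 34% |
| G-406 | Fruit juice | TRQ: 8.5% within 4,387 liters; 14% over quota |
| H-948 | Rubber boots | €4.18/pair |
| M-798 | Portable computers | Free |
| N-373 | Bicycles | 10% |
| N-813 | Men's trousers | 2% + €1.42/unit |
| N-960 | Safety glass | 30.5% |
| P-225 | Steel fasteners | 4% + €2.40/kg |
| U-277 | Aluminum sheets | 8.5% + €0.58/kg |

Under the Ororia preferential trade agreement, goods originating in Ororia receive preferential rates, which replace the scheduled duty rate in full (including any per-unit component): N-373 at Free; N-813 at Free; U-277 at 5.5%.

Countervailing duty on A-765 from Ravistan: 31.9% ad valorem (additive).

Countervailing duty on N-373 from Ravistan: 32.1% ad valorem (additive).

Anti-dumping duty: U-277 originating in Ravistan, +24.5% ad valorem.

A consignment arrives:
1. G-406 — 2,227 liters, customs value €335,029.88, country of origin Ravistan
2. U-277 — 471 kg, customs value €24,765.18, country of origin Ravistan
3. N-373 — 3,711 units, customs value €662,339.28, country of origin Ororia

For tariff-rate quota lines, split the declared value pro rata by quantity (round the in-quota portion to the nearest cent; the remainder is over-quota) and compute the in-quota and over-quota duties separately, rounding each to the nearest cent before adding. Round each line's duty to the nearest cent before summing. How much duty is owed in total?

€36,923.23

Line 1 (G-406, Ravistan, 2,227 liters, €335,029.88):
Code G-406 is under a tariff-rate quota (threshold 4,387 liters). Quantity 2,227 liters is within the quota, so the in-quota rate 8.5% applies to the full value.
Duty = €335,029.88 × 8.5% = €28,477.54.
Line 2 (U-277, Ravistan, 471 kg, €24,765.18):
Base rate for U-277 is 8.5% + €0.58/kg.
U-277 has an FTA preferential rate, but origin Ravistan is not Ororia; base rate stands.
Additional duty on U-277 from Ravistan: +24.5%. Applied ad valorem rate: 8.5% + 24.5% = 33%.
Duty = €24,765.18 × 33% + 471 × €0.58 = €8,445.69.
Line 3 (N-373, Ororia, 3,711 units, €662,339.28):
Base rate for N-373 is 10%.
Origin Ororia qualifies under the Ulica–Ororia agreement and N-373 is covered: preferential rate Free applies instead.
The additional-duty order on N-373 targets Ravistan, not Ororia; it does not apply.
Duty = €662,339.28 × 0% = €0.00.
Total = €28,477.54 + €8,445.69 + €0.00 = €36,923.23.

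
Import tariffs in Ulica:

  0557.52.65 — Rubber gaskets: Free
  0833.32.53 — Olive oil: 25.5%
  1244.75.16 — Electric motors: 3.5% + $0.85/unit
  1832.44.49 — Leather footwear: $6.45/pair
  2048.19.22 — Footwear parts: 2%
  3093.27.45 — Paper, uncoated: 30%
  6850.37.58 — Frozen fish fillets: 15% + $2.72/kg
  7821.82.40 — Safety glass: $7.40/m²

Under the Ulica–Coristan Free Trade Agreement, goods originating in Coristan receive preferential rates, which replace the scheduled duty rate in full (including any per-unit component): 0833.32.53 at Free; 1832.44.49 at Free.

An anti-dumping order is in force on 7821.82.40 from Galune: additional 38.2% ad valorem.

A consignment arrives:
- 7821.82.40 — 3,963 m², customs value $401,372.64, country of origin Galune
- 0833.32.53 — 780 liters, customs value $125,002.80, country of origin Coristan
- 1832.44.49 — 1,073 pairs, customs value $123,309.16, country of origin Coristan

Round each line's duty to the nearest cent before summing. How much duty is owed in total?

Line 1 (7821.82.40, Galune, 3,963 m², $401,372.64):
Base rate for 7821.82.40 is $7.40/m².
Additional duty on 7821.82.40 from Galune: +38.2% ad valorem. Applied ad valorem rate = 38.2%.
Duty = $401,372.64 × 38.2% + 3,963 × $7.40 = $182,650.55.
Line 2 (0833.32.53, Coristan, 780 liters, $125,002.80):
Base rate for 0833.32.53 is 25.5%.
Origin Coristan qualifies under the Ulica–Coristan agreement and 0833.32.53 is covered: preferential rate Free applies instead.
Duty = $125,002.80 × 0% = $0.00.
Line 3 (1832.44.49, Coristan, 1,073 pairs, $123,309.16):
Base rate for 1832.44.49 is $6.45/pair.
Origin Coristan qualifies under the Ulica–Coristan agreement and 1832.44.49 is covered: preferential rate Free applies instead.
Duty = $123,309.16 × 0% = $0.00.
Total = $182,650.55 + $0.00 + $0.00 = $182,650.55.

$182,650.55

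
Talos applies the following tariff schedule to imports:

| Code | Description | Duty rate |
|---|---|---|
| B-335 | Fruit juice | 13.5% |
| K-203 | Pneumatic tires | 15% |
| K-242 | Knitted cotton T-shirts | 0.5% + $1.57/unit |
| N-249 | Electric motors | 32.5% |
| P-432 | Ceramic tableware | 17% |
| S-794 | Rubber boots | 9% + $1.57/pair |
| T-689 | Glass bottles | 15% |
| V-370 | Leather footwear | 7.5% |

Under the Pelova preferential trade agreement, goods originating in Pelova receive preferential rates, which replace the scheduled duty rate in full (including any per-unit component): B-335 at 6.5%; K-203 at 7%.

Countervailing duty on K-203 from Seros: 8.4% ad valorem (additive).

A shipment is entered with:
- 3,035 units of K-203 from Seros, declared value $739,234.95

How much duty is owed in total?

Line 1 (K-203, Seros, 3,035 units, $739,234.95):
Base rate for K-203 is 15%.
K-203 has an FTA preferential rate, but origin Seros is not Pelova; base rate stands.
Additional duty on K-203 from Seros: +8.4%. Applied ad valorem rate: 15% + 8.4% = 23.4%.
Duty = $739,234.95 × 23.4% = $172,980.98.

$172,980.98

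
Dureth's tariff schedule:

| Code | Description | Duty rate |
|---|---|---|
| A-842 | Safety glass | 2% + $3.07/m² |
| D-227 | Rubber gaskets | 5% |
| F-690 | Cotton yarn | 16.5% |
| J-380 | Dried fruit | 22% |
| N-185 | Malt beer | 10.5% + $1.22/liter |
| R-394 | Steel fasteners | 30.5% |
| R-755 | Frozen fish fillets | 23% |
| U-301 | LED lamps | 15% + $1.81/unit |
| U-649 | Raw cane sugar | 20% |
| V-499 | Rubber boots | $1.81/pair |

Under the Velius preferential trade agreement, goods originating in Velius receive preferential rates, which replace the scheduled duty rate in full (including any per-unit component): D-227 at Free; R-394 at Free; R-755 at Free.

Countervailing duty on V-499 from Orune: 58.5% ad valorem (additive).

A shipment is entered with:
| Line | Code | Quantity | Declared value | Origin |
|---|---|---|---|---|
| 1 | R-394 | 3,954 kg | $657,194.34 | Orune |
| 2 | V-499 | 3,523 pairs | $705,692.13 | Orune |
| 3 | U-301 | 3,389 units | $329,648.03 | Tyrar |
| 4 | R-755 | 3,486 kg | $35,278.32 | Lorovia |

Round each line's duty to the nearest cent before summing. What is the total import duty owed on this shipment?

Line 1 (R-394, Orune, 3,954 kg, $657,194.34):
Base rate for R-394 is 30.5%.
R-394 has an FTA preferential rate, but origin Orune is not Velius; base rate stands.
Duty = $657,194.34 × 30.5% = $200,444.27.
Line 2 (V-499, Orune, 3,523 pairs, $705,692.13):
Base rate for V-499 is $1.81/pair.
Additional duty on V-499 from Orune: +58.5% ad valorem. Applied ad valorem rate = 58.5%.
Duty = $705,692.13 × 58.5% + 3,523 × $1.81 = $419,206.53.
Line 3 (U-301, Tyrar, 3,389 units, $329,648.03):
Base rate for U-301 is 15% + $1.81/unit.
Duty = $329,648.03 × 15% + 3,389 × $1.81 = $55,581.29.
Line 4 (R-755, Lorovia, 3,486 kg, $35,278.32):
Base rate for R-755 is 23%.
R-755 has an FTA preferential rate, but origin Lorovia is not Velius; base rate stands.
Duty = $35,278.32 × 23% = $8,114.01.
Total = $200,444.27 + $419,206.53 + $55,581.29 + $8,114.01 = $683,346.10.

$683,346.10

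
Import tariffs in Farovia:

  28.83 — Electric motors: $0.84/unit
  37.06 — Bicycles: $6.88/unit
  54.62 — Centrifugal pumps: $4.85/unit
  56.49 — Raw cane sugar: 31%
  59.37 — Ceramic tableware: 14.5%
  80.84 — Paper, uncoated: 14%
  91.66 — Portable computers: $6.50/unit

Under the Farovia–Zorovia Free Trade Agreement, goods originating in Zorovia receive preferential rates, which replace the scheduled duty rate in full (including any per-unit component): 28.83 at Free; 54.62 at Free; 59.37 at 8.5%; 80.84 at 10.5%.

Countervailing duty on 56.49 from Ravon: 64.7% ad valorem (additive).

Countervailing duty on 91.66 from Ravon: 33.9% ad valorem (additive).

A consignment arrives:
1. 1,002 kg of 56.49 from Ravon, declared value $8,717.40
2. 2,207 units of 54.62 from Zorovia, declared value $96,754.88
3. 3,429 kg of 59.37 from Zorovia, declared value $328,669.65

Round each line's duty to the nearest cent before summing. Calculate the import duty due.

Line 1 (56.49, Ravon, 1,002 kg, $8,717.40):
Base rate for 56.49 is 31%.
Additional duty on 56.49 from Ravon: +64.7%. Applied ad valorem rate: 31% + 64.7% = 95.7%.
Duty = $8,717.40 × 95.7% = $8,342.55.
Line 2 (54.62, Zorovia, 2,207 units, $96,754.88):
Base rate for 54.62 is $4.85/unit.
Origin Zorovia qualifies under the Farovia–Zorovia agreement and 54.62 is covered: preferential rate Free applies instead.
Duty = $96,754.88 × 0% = $0.00.
Line 3 (59.37, Zorovia, 3,429 kg, $328,669.65):
Base rate for 59.37 is 14.5%.
Origin Zorovia qualifies under the Farovia–Zorovia agreement and 59.37 is covered: preferential rate 8.5% applies instead.
Duty = $328,669.65 × 8.5% = $27,936.92.
Total = $8,342.55 + $0.00 + $27,936.92 = $36,279.47.

$36,279.47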